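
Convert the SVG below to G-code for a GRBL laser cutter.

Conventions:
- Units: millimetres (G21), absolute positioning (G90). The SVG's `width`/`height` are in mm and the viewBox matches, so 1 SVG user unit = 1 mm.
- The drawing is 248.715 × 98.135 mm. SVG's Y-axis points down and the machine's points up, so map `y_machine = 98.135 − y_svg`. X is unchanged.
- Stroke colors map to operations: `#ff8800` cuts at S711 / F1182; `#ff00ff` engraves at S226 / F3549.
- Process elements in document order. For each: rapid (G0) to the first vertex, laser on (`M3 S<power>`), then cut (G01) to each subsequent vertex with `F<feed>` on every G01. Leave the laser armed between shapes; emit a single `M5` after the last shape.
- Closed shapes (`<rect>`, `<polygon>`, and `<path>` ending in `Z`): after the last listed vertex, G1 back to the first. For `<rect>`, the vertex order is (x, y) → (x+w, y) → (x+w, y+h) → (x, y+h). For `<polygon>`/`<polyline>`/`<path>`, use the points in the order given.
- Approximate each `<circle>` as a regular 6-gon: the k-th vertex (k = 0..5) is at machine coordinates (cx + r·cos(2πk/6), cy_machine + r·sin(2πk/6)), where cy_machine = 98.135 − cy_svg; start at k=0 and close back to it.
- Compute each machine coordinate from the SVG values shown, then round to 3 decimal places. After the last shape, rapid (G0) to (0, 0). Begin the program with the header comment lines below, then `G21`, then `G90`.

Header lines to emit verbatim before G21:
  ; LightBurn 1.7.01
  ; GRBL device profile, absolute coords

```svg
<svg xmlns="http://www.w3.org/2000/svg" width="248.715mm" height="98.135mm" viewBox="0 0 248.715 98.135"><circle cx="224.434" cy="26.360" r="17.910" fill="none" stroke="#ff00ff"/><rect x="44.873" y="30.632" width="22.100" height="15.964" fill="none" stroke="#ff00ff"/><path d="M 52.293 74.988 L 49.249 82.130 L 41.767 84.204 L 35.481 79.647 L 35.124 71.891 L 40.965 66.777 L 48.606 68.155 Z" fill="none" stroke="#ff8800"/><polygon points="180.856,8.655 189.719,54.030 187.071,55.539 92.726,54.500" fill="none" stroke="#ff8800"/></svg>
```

; LightBurn 1.7.01
; GRBL device profile, absolute coords
G21
G90
G0 X242.344 Y71.775
M3 S226
G01 X233.389 Y87.286 F3549
G01 X215.479 Y87.286 F3549
G01 X206.524 Y71.775 F3549
G01 X215.479 Y56.264 F3549
G01 X233.389 Y56.264 F3549
G01 X242.344 Y71.775 F3549
G0 X44.873 Y67.503
M3 S226
G01 X66.973 Y67.503 F3549
G01 X66.973 Y51.539 F3549
G01 X44.873 Y51.539 F3549
G01 X44.873 Y67.503 F3549
G0 X52.293 Y23.147
M3 S711
G01 X49.249 Y16.005 F1182
G01 X41.767 Y13.931 F1182
G01 X35.481 Y18.488 F1182
G01 X35.124 Y26.244 F1182
G01 X40.965 Y31.358 F1182
G01 X48.606 Y29.980 F1182
G01 X52.293 Y23.147 F1182
G0 X180.856 Y89.480
M3 S711
G01 X189.719 Y44.105 F1182
G01 X187.071 Y42.596 F1182
G01 X92.726 Y43.635 F1182
G01 X180.856 Y89.480 F1182
M5
G0 X0.000 Y0.000

Since the viewBox matches the mm dimensions, user units are millimetres directly. The only transform is the Y-flip y_m = 98.135 − y_svg.

Shape 1 is a circle drawn with `<circle>`. Its stroke #ff00ff means engrave at S226, F3549. After flipping Y the toolpath is (242.344,71.775) → (233.389,87.286) → (215.479,87.286) → (206.524,71.775) → (215.479,56.264) → (233.389,56.264) → (242.344,71.775), returning to the start.

Shape 2 is a rectangle drawn with `<rect>`. Its stroke #ff00ff means engrave at S226, F3549. After flipping Y the toolpath is (44.873,67.503) → (66.973,67.503) → (66.973,51.539) → (44.873,51.539) → (44.873,67.503), returning to the start.

Shape 3 is a regular polygon drawn with `<path>`. Its stroke #ff8800 means cut at S711, F1182. After flipping Y the toolpath is (52.293,23.147) → (49.249,16.005) → (41.767,13.931) → (35.481,18.488) → (35.124,26.244) → (40.965,31.358) → (48.606,29.980) → (52.293,23.147), returning to the start.

Shape 4 is a closed polygon drawn with `<polygon>`. Its stroke #ff8800 means cut at S711, F1182. After flipping Y the toolpath is (180.856,89.480) → (189.719,44.105) → (187.071,42.596) → (92.726,43.635) → (180.856,89.480), returning to the start.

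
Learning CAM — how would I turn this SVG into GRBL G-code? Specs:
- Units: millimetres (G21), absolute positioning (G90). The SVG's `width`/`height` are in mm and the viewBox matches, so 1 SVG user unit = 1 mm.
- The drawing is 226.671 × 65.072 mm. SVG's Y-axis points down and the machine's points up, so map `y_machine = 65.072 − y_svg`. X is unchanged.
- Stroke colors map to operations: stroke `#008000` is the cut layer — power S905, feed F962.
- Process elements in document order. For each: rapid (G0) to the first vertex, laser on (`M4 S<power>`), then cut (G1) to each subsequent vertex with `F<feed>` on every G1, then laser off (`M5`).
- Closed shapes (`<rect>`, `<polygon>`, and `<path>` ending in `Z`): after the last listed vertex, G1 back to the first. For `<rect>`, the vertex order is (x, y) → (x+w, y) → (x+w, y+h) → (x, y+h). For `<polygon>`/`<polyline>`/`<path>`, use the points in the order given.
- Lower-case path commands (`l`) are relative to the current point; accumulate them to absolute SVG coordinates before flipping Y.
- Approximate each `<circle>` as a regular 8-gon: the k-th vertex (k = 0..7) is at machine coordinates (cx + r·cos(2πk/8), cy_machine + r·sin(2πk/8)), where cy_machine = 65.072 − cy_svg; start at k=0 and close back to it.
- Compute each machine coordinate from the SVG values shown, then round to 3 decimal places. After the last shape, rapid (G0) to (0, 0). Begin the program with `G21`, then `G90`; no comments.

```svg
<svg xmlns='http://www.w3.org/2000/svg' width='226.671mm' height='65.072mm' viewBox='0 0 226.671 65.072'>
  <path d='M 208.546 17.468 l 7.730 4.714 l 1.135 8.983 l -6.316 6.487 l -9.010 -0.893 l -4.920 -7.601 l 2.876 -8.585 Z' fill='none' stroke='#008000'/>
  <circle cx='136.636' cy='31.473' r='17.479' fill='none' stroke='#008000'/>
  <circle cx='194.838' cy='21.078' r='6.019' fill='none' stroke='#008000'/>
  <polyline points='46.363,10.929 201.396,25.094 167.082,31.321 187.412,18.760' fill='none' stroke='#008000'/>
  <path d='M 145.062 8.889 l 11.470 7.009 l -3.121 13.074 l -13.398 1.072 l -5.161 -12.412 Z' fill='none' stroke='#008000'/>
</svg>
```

viewBox `0 0 226.671 65.072` with mm width/height → 1 unit = 1 mm. Flip: y_m = 65.072 − y_svg.

**Shape 1** — `<path>` regular polygon, stroke `#008000` → cut (S905, F962). Machine vertices: (208.546,47.604) → (216.276,42.890) → (217.411,33.907) → (211.095,27.420) → (202.085,28.313) → (197.165,35.914) → (200.041,44.499) → (208.546,47.604). Closed: final G1 returns to the first vertex.

**Shape 2** — `<circle>` circle, stroke `#008000` → cut (S905, F962). Machine vertices: (154.115,33.599) → (148.996,45.959) → (136.636,51.078) → (124.276,45.959) → (119.157,33.599) → (124.276,21.239) → (136.636,16.120) → (148.996,21.239) → (154.115,33.599). Closed: final G1 returns to the first vertex.

**Shape 3** — `<circle>` circle, stroke `#008000` → cut (S905, F962). Machine vertices: (200.857,43.994) → (199.094,48.250) → (194.838,50.013) → (190.582,48.250) → (188.819,43.994) → (190.582,39.738) → (194.838,37.975) → (199.094,39.738) → (200.857,43.994). Closed: final G1 returns to the first vertex.

**Shape 4** — `<polyline>` open polyline, stroke `#008000` → cut (S905, F962). Machine vertices: (46.363,54.143) → (201.396,39.978) → (167.082,33.751) → (187.412,46.312). Open path.

**Shape 5** — `<path>` regular polygon, stroke `#008000` → cut (S905, F962). Machine vertices: (145.062,56.183) → (156.532,49.174) → (153.411,36.100) → (140.013,35.028) → (134.852,47.440) → (145.062,56.183). Closed: final G1 returns to the first vertex.

G21
G90
G0 X208.546 Y47.604
M4 S905
G1 X216.276 Y42.890 F962
G1 X217.411 Y33.907 F962
G1 X211.095 Y27.420 F962
G1 X202.085 Y28.313 F962
G1 X197.165 Y35.914 F962
G1 X200.041 Y44.499 F962
G1 X208.546 Y47.604 F962
M5
G0 X154.115 Y33.599
M4 S905
G1 X148.996 Y45.959 F962
G1 X136.636 Y51.078 F962
G1 X124.276 Y45.959 F962
G1 X119.157 Y33.599 F962
G1 X124.276 Y21.239 F962
G1 X136.636 Y16.120 F962
G1 X148.996 Y21.239 F962
G1 X154.115 Y33.599 F962
M5
G0 X200.857 Y43.994
M4 S905
G1 X199.094 Y48.250 F962
G1 X194.838 Y50.013 F962
G1 X190.582 Y48.250 F962
G1 X188.819 Y43.994 F962
G1 X190.582 Y39.738 F962
G1 X194.838 Y37.975 F962
G1 X199.094 Y39.738 F962
G1 X200.857 Y43.994 F962
M5
G0 X46.363 Y54.143
M4 S905
G1 X201.396 Y39.978 F962
G1 X167.082 Y33.751 F962
G1 X187.412 Y46.312 F962
M5
G0 X145.062 Y56.183
M4 S905
G1 X156.532 Y49.174 F962
G1 X153.411 Y36.100 F962
G1 X140.013 Y35.028 F962
G1 X134.852 Y47.440 F962
G1 X145.062 Y56.183 F962
M5
G0 X0.000 Y0.000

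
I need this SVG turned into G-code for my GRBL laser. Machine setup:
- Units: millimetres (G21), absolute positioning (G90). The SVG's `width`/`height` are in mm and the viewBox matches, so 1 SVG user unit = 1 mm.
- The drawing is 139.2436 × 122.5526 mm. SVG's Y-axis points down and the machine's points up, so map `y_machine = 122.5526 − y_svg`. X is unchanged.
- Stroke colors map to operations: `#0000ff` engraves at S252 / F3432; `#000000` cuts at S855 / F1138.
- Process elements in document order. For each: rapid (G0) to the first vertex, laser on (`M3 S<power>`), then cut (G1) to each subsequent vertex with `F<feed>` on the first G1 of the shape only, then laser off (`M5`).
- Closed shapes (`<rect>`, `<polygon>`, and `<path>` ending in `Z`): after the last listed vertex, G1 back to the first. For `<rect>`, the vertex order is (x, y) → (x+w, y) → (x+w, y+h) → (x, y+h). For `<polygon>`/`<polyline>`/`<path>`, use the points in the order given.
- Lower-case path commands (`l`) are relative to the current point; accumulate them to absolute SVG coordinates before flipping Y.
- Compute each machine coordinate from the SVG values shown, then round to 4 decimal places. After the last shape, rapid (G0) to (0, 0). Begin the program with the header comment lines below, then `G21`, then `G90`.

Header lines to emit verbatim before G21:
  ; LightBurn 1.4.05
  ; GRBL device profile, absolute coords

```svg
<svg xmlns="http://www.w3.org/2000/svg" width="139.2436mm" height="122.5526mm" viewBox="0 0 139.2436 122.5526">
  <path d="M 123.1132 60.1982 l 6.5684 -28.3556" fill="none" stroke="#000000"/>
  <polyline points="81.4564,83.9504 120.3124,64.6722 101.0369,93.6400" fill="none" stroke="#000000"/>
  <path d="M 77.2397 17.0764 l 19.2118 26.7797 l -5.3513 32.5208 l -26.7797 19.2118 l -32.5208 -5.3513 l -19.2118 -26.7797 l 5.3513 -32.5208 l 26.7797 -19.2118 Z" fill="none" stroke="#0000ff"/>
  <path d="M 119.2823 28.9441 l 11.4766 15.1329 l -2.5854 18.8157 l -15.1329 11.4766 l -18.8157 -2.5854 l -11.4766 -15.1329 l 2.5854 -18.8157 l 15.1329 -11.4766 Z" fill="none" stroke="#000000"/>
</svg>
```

Since the viewBox matches the mm dimensions, user units are millimetres directly. The only transform is the Y-flip y_m = 122.5526 − y_svg.

Shape 1 is a line segment drawn with `<path>`. Its stroke #000000 means cut at S855, F1138. After flipping Y the toolpath is (123.1132,62.3544) → (129.6816,90.7100).

Shape 2 is a open polyline drawn with `<polyline>`. Its stroke #000000 means cut at S855, F1138. After flipping Y the toolpath is (81.4564,38.6022) → (120.3124,57.8804) → (101.0369,28.9126).

Shape 3 is a regular polygon drawn with `<path>`. Its stroke #0000ff means engrave at S252, F3432. After flipping Y the toolpath is (77.2397,105.4762) → (96.4515,78.6965) → (91.1002,46.1757) → (64.3205,26.9639) → (31.7997,32.3152) → (12.5879,59.0949) → (17.9392,91.6157) → (44.7189,110.8275) → (77.2397,105.4762), returning to the start.

Shape 4 is a regular polygon drawn with `<path>`. Its stroke #000000 means cut at S855, F1138. After flipping Y the toolpath is (119.2823,93.6085) → (130.7589,78.4756) → (128.1735,59.6599) → (113.0406,48.1833) → (94.2249,50.7687) → (82.7483,65.9016) → (85.3337,84.7173) → (100.4666,96.1939) → (119.2823,93.6085), returning to the start.

; LightBurn 1.4.05
; GRBL device profile, absolute coords
G21
G90
G0 X123.1132 Y62.3544
M3 S855
G1 X129.6816 Y90.7100 F1138
M5
G0 X81.4564 Y38.6022
M3 S855
G1 X120.3124 Y57.8804 F1138
G1 X101.0369 Y28.9126
M5
G0 X77.2397 Y105.4762
M3 S252
G1 X96.4515 Y78.6965 F3432
G1 X91.1002 Y46.1757
G1 X64.3205 Y26.9639
G1 X31.7997 Y32.3152
G1 X12.5879 Y59.0949
G1 X17.9392 Y91.6157
G1 X44.7189 Y110.8275
G1 X77.2397 Y105.4762
M5
G0 X119.2823 Y93.6085
M3 S855
G1 X130.7589 Y78.4756 F1138
G1 X128.1735 Y59.6599
G1 X113.0406 Y48.1833
G1 X94.2249 Y50.7687
G1 X82.7483 Y65.9016
G1 X85.3337 Y84.7173
G1 X100.4666 Y96.1939
G1 X119.2823 Y93.6085
M5
G0 X0.0000 Y0.0000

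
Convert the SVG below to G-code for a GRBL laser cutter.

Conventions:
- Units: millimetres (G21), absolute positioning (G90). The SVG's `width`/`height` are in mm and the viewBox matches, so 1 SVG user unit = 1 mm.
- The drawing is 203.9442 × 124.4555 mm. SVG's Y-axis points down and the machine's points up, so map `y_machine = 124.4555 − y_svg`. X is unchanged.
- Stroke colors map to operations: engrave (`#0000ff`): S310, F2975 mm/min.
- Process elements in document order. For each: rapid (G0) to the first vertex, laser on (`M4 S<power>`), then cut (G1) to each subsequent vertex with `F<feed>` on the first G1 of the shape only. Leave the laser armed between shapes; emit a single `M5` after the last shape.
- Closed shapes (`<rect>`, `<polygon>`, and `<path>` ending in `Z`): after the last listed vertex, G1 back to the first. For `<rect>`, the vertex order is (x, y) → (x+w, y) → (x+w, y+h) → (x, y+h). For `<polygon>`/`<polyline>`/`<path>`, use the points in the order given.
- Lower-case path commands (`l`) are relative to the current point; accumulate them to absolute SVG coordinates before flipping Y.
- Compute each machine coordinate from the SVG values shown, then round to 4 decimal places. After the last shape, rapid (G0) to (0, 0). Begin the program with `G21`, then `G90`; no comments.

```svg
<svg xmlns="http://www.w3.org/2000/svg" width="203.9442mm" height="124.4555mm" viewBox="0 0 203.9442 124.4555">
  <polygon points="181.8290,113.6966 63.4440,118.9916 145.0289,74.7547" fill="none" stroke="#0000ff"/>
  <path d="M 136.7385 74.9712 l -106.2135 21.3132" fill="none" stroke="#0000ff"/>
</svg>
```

viewBox `0 0 203.9442 124.4555` with mm width/height → 1 unit = 1 mm. Flip: y_m = 124.4555 − y_svg.

**Shape 1** — `<polygon>` closed polygon, stroke `#0000ff` → engrave (S310, F2975). Machine vertices: (181.8290,10.7589) → (63.4440,5.4639) → (145.0289,49.7008) → (181.8290,10.7589). Closed: final G1 returns to the first vertex.

**Shape 2** — `<path>` line segment, stroke `#0000ff` → engrave (S310, F2975). Machine vertices: (136.7385,49.4843) → (30.5250,28.1711). Open path.

G21
G90
G0 X181.8290 Y10.7589
M4 S310
G1 X63.4440 Y5.4639 F2975
G1 X145.0289 Y49.7008
G1 X181.8290 Y10.7589
G0 X136.7385 Y49.4843
M4 S310
G1 X30.5250 Y28.1711 F2975
M5
G0 X0.0000 Y0.0000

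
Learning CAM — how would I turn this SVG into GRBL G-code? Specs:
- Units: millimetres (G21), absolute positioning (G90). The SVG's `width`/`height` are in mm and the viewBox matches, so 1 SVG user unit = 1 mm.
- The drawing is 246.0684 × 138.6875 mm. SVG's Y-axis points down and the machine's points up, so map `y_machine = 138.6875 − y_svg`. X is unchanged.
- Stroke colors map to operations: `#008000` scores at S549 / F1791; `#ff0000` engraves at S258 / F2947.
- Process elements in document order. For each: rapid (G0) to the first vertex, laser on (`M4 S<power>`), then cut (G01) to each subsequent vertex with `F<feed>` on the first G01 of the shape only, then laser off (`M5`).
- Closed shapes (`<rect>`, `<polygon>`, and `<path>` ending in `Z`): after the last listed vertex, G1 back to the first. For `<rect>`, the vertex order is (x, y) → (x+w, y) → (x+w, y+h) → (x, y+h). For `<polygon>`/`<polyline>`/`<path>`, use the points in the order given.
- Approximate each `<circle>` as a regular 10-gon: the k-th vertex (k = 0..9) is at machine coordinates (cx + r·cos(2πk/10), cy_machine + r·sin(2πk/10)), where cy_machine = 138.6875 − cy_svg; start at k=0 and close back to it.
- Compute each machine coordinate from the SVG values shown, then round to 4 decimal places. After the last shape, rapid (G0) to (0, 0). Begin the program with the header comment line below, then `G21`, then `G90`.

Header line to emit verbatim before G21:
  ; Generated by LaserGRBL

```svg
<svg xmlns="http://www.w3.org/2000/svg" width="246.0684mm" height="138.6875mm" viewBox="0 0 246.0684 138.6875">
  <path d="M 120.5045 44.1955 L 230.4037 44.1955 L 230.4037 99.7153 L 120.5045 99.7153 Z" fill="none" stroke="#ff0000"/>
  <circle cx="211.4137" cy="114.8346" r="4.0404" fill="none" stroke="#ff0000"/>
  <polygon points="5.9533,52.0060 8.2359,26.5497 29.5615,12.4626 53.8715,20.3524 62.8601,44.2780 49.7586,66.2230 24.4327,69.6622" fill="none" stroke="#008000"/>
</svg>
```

; Generated by LaserGRBL
G21
G90
G0 X120.5045 Y94.4920
M4 S258
G01 X230.4037 Y94.4920 F2947
G01 X230.4037 Y38.9722
G01 X120.5045 Y38.9722
G01 X120.5045 Y94.4920
M5
G0 X215.4541 Y23.8529
M4 S258
G01 X214.6825 Y26.2278 F2947
G01 X212.6623 Y27.6955
G01 X210.1651 Y27.6955
G01 X208.1449 Y26.2278
G01 X207.3733 Y23.8529
G01 X208.1449 Y21.4780
G01 X210.1651 Y20.0103
G01 X212.6623 Y20.0103
G01 X214.6825 Y21.4780
G01 X215.4541 Y23.8529
M5
G0 X5.9533 Y86.6815
M4 S549
G01 X8.2359 Y112.1378 F1791
G01 X29.5615 Y126.2249
G01 X53.8715 Y118.3351
G01 X62.8601 Y94.4095
G01 X49.7586 Y72.4645
G01 X24.4327 Y69.0253
G01 X5.9533 Y86.6815
M5
G0 X0.0000 Y0.0000

viewBox `0 0 246.0684 138.6875` with mm width/height → 1 unit = 1 mm. Flip: y_m = 138.6875 − y_svg.

**Shape 1** — `<path>` rectangle, stroke `#ff0000` → engrave (S258, F2947). Machine vertices: (120.5045,94.4920) → (230.4037,94.4920) → (230.4037,38.9722) → (120.5045,38.9722) → (120.5045,94.4920). Closed: final G1 returns to the first vertex.

**Shape 2** — `<circle>` circle, stroke `#ff0000` → engrave (S258, F2947). Machine vertices: (215.4541,23.8529) → (214.6825,26.2278) → (212.6623,27.6955) → (210.1651,27.6955) → (208.1449,26.2278) → (207.3733,23.8529) → (208.1449,21.4780) → (210.1651,20.0103) → (212.6623,20.0103) → (214.6825,21.4780) → (215.4541,23.8529). Closed: final G1 returns to the first vertex.

**Shape 3** — `<polygon>` regular polygon, stroke `#008000` → score (S549, F1791). Machine vertices: (5.9533,86.6815) → (8.2359,112.1378) → (29.5615,126.2249) → (53.8715,118.3351) → (62.8601,94.4095) → (49.7586,72.4645) → (24.4327,69.0253) → (5.9533,86.6815). Closed: final G1 returns to the first vertex.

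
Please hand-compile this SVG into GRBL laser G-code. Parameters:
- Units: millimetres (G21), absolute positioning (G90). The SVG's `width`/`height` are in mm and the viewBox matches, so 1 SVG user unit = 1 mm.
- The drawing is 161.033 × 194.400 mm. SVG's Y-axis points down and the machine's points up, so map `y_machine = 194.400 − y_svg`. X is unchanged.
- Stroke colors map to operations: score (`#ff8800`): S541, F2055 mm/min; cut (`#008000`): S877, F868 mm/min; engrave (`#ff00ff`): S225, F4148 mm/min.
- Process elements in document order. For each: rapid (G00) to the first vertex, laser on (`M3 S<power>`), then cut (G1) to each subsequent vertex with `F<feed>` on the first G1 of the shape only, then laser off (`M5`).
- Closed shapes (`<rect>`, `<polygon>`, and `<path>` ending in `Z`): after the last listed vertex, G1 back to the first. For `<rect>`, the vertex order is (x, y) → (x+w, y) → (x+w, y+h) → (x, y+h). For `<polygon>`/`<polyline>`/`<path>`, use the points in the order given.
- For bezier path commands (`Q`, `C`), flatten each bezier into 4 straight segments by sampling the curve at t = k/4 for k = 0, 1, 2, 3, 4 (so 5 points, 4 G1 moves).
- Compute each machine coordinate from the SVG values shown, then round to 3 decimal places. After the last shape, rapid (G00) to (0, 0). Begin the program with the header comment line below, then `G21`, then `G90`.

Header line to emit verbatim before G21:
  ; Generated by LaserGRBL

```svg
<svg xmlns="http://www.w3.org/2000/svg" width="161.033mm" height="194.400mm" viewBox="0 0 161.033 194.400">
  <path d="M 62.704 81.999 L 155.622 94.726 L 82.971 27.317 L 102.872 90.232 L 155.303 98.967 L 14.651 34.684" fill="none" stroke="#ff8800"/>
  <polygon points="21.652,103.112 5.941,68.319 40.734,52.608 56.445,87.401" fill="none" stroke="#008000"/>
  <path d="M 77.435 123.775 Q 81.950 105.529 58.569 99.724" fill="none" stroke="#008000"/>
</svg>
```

; Generated by LaserGRBL
G21
G90
G00 X62.704 Y112.401
M3 S541
G1 X155.622 Y99.674 F2055
G1 X82.971 Y167.083
G1 X102.872 Y104.168
G1 X155.303 Y95.433
G1 X14.651 Y159.716
M5
G00 X21.652 Y91.288
M3 S877
G1 X5.941 Y126.081 F868
G1 X40.734 Y141.792
G1 X56.445 Y106.999
G1 X21.652 Y91.288
M5
G00 X77.435 Y70.625
M3 S877
G1 X77.949 Y78.970 F868
G1 X74.976 Y85.761
G1 X68.516 Y90.996
G1 X58.569 Y94.676
M5
G00 X0.000 Y0.000

1 u = 1 mm; y_m = 194.400 − y.

[1] `<path>` open polyline, #ff8800→score S541 F2055: (62.704,112.401) → (155.622,99.674) → (82.971,167.083) → (102.872,104.168) → (155.303,95.433) → (14.651,159.716)

[2] `<polygon>` regular polygon, #008000→cut S877 F868: (21.652,91.288) → (5.941,126.081) → (40.734,141.792) → (56.445,106.999) → (21.652,91.288) (closed)

[3] `<path>` quadratic bezier, #008000→cut S877 F868: (77.435,70.625) → (77.949,78.970) → (74.976,85.761) → (68.516,90.996) → (58.569,94.676)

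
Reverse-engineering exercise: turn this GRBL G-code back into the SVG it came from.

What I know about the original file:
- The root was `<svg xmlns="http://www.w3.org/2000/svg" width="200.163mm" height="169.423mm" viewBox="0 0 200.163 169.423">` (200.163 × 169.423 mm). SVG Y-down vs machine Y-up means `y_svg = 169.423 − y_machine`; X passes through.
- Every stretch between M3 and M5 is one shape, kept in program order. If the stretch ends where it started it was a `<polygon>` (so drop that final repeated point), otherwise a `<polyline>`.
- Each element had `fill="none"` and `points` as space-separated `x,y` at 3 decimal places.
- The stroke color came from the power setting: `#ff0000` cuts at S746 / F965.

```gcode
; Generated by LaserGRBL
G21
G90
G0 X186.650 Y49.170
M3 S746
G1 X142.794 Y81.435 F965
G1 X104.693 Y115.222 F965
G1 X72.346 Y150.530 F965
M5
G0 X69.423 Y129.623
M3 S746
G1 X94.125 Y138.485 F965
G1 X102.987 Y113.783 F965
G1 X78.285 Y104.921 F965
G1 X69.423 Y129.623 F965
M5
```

<svg xmlns="http://www.w3.org/2000/svg" width="200.163mm" height="169.423mm" viewBox="0 0 200.163 169.423">
  <polyline points="186.650,120.253 142.794,87.988 104.693,54.201 72.346,18.893" fill="none" stroke="#ff0000"/>
  <polygon points="69.423,39.800 94.125,30.938 102.987,55.640 78.285,64.502" fill="none" stroke="#ff0000"/>
</svg>

Machine Y-up, SVG Y-down with viewBox height 169.423, so y_svg = 169.423 − y_machine; X carries over. Every run uses S746, so all elements get stroke `#ff0000` (cut).

Run 1: The run is open, so emit a `<polyline>` with points (Y-flipped): 186.650,120.253 142.794,87.988 104.693,54.201 72.346,18.893.

Run 2: The run returns to its start, so emit a `<polygon>` with points (Y-flipped): 69.423,39.800 94.125,30.938 102.987,55.640 78.285,64.502.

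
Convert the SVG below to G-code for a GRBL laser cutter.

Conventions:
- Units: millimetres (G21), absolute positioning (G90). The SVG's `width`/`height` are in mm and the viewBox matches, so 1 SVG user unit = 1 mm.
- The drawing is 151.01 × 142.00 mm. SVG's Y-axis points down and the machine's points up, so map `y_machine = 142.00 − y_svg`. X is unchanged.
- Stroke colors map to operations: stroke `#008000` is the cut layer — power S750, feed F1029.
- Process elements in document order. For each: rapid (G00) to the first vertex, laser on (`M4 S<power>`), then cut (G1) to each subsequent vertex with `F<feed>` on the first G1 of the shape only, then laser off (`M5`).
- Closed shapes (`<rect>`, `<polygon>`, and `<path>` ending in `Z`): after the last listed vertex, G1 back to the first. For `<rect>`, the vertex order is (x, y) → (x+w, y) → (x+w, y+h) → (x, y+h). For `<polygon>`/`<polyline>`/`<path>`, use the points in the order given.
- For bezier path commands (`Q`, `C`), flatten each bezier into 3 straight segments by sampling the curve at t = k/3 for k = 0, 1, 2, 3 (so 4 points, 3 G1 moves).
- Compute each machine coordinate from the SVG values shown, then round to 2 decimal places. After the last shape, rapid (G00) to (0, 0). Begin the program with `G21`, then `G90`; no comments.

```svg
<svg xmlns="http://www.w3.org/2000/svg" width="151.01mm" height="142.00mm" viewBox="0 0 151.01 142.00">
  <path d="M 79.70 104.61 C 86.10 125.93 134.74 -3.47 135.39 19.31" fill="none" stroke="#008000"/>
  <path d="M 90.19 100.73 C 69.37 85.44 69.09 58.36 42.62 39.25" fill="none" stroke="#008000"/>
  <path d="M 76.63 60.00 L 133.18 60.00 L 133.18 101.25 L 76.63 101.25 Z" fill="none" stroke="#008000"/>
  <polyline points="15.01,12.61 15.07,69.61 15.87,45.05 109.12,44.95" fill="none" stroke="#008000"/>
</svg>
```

viewBox `0 0 151.01 142.00` with mm width/height → 1 unit = 1 mm. Flip: y_m = 142.00 − y_svg.

**Shape 1** — `<path>` cubic bezier, stroke `#008000` → cut (S750, F1029). Control points (SVG): P0=(79.70,104.61), P1=(86.10,125.93), P2=(134.74,-3.47), P3=(135.39,19.31); sampled at t=k/3. Machine vertices: (79.70,37.39) → (96.84,55.09) → (122.09,105.96) → (135.39,122.69). Open path.

**Shape 2** — `<path>` cubic bezier, stroke `#008000` → cut (S750, F1029). Control points (SVG): P0=(90.19,100.73), P1=(69.37,85.44), P2=(69.09,58.36), P3=(42.62,39.25); sampled at t=k/3. Machine vertices: (90.19,41.27) → (74.49,59.76) → (62.09,81.72) → (42.62,102.75). Open path.

**Shape 3** — `<path>` rectangle, stroke `#008000` → cut (S750, F1029). Machine vertices: (76.63,82.00) → (133.18,82.00) → (133.18,40.75) → (76.63,40.75) → (76.63,82.00). Closed: final G1 returns to the first vertex.

**Shape 4** — `<polyline>` open polyline, stroke `#008000` → cut (S750, F1029). Machine vertices: (15.01,129.39) → (15.07,72.39) → (15.87,96.95) → (109.12,97.05). Open path.

G21
G90
G00 X79.70 Y37.39
M4 S750
G1 X96.84 Y55.09 F1029
G1 X122.09 Y105.96
G1 X135.39 Y122.69
M5
G00 X90.19 Y41.27
M4 S750
G1 X74.49 Y59.76 F1029
G1 X62.09 Y81.72
G1 X42.62 Y102.75
M5
G00 X76.63 Y82.00
M4 S750
G1 X133.18 Y82.00 F1029
G1 X133.18 Y40.75
G1 X76.63 Y40.75
G1 X76.63 Y82.00
M5
G00 X15.01 Y129.39
M4 S750
G1 X15.07 Y72.39 F1029
G1 X15.87 Y96.95
G1 X109.12 Y97.05
M5
G00 X0.00 Y0.00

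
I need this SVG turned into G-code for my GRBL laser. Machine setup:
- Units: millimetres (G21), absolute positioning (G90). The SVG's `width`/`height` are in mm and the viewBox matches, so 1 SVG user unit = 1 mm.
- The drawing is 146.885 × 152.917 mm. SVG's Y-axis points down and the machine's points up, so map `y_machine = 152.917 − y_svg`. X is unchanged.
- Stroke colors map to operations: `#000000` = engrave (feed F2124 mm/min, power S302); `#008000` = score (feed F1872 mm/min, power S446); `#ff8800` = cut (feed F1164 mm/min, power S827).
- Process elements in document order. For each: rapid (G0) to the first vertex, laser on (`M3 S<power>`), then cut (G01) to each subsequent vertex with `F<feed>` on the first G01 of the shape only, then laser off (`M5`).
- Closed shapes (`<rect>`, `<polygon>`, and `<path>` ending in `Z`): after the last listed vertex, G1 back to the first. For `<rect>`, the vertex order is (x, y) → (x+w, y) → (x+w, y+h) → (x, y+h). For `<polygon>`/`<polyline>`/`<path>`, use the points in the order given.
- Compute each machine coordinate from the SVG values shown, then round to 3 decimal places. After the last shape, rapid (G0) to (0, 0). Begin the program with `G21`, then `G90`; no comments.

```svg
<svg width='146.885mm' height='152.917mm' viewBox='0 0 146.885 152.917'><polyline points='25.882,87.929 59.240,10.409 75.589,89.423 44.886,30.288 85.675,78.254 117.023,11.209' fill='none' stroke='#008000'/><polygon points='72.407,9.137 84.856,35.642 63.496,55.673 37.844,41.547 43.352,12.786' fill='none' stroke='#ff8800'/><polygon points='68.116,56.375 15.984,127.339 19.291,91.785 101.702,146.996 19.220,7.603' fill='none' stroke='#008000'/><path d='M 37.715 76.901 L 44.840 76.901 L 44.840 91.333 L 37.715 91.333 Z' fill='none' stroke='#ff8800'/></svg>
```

1 u = 1 mm; y_m = 152.917 − y.

[1] `<polyline>` open polyline, #008000→score S446 F1872: (25.882,64.988) → (59.240,142.508) → (75.589,63.494) → (44.886,122.629) → (85.675,74.663) → (117.023,141.708)

[2] `<polygon>` regular polygon, #ff8800→cut S827 F1164: (72.407,143.780) → (84.856,117.275) → (63.496,97.244) → (37.844,111.370) → (43.352,140.131) → (72.407,143.780) (closed)

[3] `<polygon>` closed polygon, #008000→score S446 F1872: (68.116,96.542) → (15.984,25.578) → (19.291,61.132) → (101.702,5.921) → (19.220,145.314) → (68.116,96.542) (closed)

[4] `<path>` rectangle, #ff8800→cut S827 F1164: (37.715,76.016) → (44.840,76.016) → (44.840,61.584) → (37.715,61.584) → (37.715,76.016) (closed)

G21
G90
G0 X25.882 Y64.988
M3 S446
G01 X59.240 Y142.508 F1872
G01 X75.589 Y63.494
G01 X44.886 Y122.629
G01 X85.675 Y74.663
G01 X117.023 Y141.708
M5
G0 X72.407 Y143.780
M3 S827
G01 X84.856 Y117.275 F1164
G01 X63.496 Y97.244
G01 X37.844 Y111.370
G01 X43.352 Y140.131
G01 X72.407 Y143.780
M5
G0 X68.116 Y96.542
M3 S446
G01 X15.984 Y25.578 F1872
G01 X19.291 Y61.132
G01 X101.702 Y5.921
G01 X19.220 Y145.314
G01 X68.116 Y96.542
M5
G0 X37.715 Y76.016
M3 S827
G01 X44.840 Y76.016 F1164
G01 X44.840 Y61.584
G01 X37.715 Y61.584
G01 X37.715 Y76.016
M5
G0 X0.000 Y0.000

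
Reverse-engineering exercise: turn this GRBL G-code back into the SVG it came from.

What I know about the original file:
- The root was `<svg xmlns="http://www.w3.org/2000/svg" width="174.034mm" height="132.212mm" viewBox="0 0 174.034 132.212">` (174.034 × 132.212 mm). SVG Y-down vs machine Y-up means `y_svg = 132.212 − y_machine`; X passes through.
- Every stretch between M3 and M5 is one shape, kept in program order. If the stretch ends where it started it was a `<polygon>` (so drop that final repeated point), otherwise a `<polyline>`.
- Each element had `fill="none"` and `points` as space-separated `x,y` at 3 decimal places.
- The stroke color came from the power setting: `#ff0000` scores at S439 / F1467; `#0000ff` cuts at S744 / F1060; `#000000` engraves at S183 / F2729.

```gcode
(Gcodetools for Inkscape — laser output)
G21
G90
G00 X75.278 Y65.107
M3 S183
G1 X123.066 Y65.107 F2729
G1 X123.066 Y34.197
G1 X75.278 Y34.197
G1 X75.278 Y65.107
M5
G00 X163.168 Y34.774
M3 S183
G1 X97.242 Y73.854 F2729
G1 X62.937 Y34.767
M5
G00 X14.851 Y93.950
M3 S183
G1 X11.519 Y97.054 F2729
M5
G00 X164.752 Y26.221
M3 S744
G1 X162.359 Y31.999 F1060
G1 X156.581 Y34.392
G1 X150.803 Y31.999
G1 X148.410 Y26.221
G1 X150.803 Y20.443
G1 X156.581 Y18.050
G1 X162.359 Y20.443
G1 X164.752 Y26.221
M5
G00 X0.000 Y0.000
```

<svg xmlns="http://www.w3.org/2000/svg" width="174.034mm" height="132.212mm" viewBox="0 0 174.034 132.212">
  <polygon points="75.278,67.105 123.066,67.105 123.066,98.015 75.278,98.015" fill="none" stroke="#000000"/>
  <polyline points="163.168,97.438 97.242,58.358 62.937,97.445" fill="none" stroke="#000000"/>
  <polyline points="14.851,38.262 11.519,35.158" fill="none" stroke="#000000"/>
  <polygon points="164.752,105.991 162.359,100.213 156.581,97.820 150.803,100.213 148.410,105.991 150.803,111.769 156.581,114.162 162.359,111.769" fill="none" stroke="#0000ff"/>
</svg>

Machine Y-up, SVG Y-down with viewBox height 132.212, so y_svg = 132.212 − y_machine; X carries over.

Run 1: power S183 maps to stroke `#000000` (engrave). The run returns to its start, so emit a `<polygon>` with points (Y-flipped): 75.278,67.105 123.066,67.105 123.066,98.015 75.278,98.015.

Run 2: power S183 maps to stroke `#000000` (engrave). The run is open, so emit a `<polyline>` with points (Y-flipped): 163.168,97.438 97.242,58.358 62.937,97.445.

Run 3: the run's S183 means `#000000` (engrave). The run is open, so emit a `<polyline>` with points (Y-flipped): 14.851,38.262 11.519,35.158.

Run 4: the run's S744 means `#0000ff` (cut). The run returns to its start, so emit a `<polygon>` with points (Y-flipped): 164.752,105.991 162.359,100.213 156.581,97.820 150.803,100.213 148.410,105.991 150.803,111.769 156.581,114.162 162.359,111.769.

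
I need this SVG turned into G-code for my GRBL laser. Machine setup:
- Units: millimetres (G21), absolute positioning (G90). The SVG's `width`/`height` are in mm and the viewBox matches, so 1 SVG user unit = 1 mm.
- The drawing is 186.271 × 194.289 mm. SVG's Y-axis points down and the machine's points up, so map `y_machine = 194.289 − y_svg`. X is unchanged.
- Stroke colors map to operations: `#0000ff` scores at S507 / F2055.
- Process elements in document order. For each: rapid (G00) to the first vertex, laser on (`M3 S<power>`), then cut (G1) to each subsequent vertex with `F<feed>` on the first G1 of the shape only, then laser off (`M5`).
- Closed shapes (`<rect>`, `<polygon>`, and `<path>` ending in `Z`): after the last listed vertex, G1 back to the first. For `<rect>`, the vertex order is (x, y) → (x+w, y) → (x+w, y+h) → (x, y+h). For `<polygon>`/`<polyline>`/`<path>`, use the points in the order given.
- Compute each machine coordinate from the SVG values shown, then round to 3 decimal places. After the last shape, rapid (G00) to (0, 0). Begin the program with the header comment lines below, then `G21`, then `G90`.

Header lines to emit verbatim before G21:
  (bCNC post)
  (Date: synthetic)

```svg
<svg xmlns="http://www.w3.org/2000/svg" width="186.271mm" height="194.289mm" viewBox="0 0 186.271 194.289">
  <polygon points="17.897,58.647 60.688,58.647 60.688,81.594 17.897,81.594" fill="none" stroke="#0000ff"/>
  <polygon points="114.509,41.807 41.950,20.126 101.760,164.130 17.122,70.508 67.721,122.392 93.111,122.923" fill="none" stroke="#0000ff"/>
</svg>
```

Since the viewBox matches the mm dimensions, user units are millimetres directly. The only transform is the Y-flip y_m = 194.289 − y_svg.

Shape 1 is a rectangle drawn with `<polygon>`. Its stroke #0000ff means score at S507, F2055. After flipping Y the toolpath is (17.897,135.642) → (60.688,135.642) → (60.688,112.695) → (17.897,112.695) → (17.897,135.642), returning to the start.

Shape 2 is a closed polygon drawn with `<polygon>`. Its stroke #0000ff means score at S507, F2055. After flipping Y the toolpath is (114.509,152.482) → (41.950,174.163) → (101.760,30.159) → (17.122,123.781) → (67.721,71.897) → (93.111,71.366) → (114.509,152.482), returning to the start.

(bCNC post)
(Date: synthetic)
G21
G90
G00 X17.897 Y135.642
M3 S507
G1 X60.688 Y135.642 F2055
G1 X60.688 Y112.695
G1 X17.897 Y112.695
G1 X17.897 Y135.642
M5
G00 X114.509 Y152.482
M3 S507
G1 X41.950 Y174.163 F2055
G1 X101.760 Y30.159
G1 X17.122 Y123.781
G1 X67.721 Y71.897
G1 X93.111 Y71.366
G1 X114.509 Y152.482
M5
G00 X0.000 Y0.000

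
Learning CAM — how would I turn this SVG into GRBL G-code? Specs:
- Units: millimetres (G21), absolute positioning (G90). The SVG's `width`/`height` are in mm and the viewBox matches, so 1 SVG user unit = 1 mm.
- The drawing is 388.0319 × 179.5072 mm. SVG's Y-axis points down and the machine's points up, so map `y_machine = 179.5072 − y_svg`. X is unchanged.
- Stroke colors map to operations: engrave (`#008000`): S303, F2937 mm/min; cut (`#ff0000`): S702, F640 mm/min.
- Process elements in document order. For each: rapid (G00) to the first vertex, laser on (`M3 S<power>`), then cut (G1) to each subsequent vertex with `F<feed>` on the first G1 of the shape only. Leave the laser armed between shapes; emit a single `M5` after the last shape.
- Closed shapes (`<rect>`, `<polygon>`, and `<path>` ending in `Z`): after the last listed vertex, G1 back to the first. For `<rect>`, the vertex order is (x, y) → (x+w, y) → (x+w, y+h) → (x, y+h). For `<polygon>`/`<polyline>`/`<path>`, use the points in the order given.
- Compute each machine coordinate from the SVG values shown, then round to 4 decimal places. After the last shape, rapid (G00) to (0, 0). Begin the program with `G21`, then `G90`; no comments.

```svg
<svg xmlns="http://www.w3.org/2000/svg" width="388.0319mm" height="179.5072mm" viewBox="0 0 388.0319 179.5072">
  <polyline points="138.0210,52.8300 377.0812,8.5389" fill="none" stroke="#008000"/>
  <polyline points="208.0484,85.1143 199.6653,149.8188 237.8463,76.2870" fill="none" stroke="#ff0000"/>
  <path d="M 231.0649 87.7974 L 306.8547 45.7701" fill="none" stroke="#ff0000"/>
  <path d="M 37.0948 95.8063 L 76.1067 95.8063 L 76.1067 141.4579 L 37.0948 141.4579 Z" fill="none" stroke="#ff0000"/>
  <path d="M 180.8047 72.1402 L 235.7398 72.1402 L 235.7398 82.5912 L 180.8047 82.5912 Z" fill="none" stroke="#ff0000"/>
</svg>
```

G21
G90
G00 X138.0210 Y126.6772
M3 S303
G1 X377.0812 Y170.9683 F2937
G00 X208.0484 Y94.3929
M3 S702
G1 X199.6653 Y29.6884 F640
G1 X237.8463 Y103.2202
G00 X231.0649 Y91.7098
M3 S702
G1 X306.8547 Y133.7371 F640
G00 X37.0948 Y83.7009
M3 S702
G1 X76.1067 Y83.7009 F640
G1 X76.1067 Y38.0493
G1 X37.0948 Y38.0493
G1 X37.0948 Y83.7009
G00 X180.8047 Y107.3670
M3 S702
G1 X235.7398 Y107.3670 F640
G1 X235.7398 Y96.9160
G1 X180.8047 Y96.9160
G1 X180.8047 Y107.3670
M5
G00 X0.0000 Y0.0000

1 u = 1 mm; y_m = 179.5072 − y.

[1] `<polyline>` line segment, #008000→engrave S303 F2937: (138.0210,126.6772) → (377.0812,170.9683)

[2] `<polyline>` open polyline, #ff0000→cut S702 F640: (208.0484,94.3929) → (199.6653,29.6884) → (237.8463,103.2202)

[3] `<path>` line segment, #ff0000→cut S702 F640: (231.0649,91.7098) → (306.8547,133.7371)

[4] `<path>` rectangle, #ff0000→cut S702 F640: (37.0948,83.7009) → (76.1067,83.7009) → (76.1067,38.0493) → (37.0948,38.0493) → (37.0948,83.7009) (closed)

[5] `<path>` rectangle, #ff0000→cut S702 F640: (180.8047,107.3670) → (235.7398,107.3670) → (235.7398,96.9160) → (180.8047,96.9160) → (180.8047,107.3670) (closed)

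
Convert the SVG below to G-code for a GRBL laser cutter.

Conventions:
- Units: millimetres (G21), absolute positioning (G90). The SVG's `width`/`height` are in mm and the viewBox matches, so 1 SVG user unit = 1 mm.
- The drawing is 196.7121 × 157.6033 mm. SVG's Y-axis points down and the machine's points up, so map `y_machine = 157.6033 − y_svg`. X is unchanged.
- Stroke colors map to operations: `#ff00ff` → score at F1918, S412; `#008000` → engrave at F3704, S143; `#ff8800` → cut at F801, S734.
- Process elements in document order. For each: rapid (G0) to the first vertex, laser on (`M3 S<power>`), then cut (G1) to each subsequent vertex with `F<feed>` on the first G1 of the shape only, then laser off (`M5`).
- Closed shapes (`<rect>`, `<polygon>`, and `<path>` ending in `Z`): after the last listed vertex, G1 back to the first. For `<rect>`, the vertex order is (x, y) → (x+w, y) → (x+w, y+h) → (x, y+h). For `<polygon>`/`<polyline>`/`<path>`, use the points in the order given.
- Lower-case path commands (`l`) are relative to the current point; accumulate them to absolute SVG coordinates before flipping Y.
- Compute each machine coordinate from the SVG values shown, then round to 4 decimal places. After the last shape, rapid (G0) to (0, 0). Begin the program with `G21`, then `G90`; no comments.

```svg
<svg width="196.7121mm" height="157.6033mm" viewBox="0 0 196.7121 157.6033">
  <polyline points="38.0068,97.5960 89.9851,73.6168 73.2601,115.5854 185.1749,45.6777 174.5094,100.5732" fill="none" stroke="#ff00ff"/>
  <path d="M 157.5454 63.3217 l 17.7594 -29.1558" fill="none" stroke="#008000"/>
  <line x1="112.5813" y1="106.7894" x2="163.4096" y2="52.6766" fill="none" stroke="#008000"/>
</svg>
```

1 u = 1 mm; y_m = 157.6033 − y.

[1] `<polyline>` open polyline, #ff00ff→score S412 F1918: (38.0068,60.0073) → (89.9851,83.9865) → (73.2601,42.0179) → (185.1749,111.9256) → (174.5094,57.0301)

[2] `<path>` line segment, #008000→engrave S143 F3704: (157.5454,94.2816) → (175.3048,123.4374)

[3] `<line>` line segment, #008000→engrave S143 F3704: (112.5813,50.8139) → (163.4096,104.9267)

G21
G90
G0 X38.0068 Y60.0073
M3 S412
G1 X89.9851 Y83.9865 F1918
G1 X73.2601 Y42.0179
G1 X185.1749 Y111.9256
G1 X174.5094 Y57.0301
M5
G0 X157.5454 Y94.2816
M3 S143
G1 X175.3048 Y123.4374 F3704
M5
G0 X112.5813 Y50.8139
M3 S143
G1 X163.4096 Y104.9267 F3704
M5
G0 X0.0000 Y0.0000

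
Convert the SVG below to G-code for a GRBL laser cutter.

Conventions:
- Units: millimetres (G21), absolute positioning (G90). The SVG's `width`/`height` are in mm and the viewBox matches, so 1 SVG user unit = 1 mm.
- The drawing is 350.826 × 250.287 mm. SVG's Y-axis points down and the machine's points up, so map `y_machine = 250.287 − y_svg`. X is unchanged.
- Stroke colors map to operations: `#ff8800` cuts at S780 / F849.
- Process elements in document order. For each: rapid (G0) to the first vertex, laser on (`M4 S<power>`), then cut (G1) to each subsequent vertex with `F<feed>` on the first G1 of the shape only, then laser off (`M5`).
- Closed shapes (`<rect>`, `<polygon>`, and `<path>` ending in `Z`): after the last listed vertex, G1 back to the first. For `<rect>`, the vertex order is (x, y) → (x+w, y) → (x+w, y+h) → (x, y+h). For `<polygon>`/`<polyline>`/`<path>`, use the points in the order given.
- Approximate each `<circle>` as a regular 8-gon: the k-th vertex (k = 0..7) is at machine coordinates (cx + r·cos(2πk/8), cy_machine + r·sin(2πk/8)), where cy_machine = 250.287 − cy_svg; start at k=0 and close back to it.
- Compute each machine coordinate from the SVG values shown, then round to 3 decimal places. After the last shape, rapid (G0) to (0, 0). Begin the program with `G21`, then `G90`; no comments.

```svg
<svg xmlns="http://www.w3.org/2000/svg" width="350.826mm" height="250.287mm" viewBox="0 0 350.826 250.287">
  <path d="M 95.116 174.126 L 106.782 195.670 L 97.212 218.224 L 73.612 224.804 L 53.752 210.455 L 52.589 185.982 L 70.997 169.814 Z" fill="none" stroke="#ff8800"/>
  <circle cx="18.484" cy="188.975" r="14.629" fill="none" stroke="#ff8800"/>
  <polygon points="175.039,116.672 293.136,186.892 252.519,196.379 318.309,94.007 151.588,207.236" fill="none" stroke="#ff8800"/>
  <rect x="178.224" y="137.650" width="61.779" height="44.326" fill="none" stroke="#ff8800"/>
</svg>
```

viewBox `0 0 350.826 250.287` with mm width/height → 1 unit = 1 mm. Flip: y_m = 250.287 − y_svg.

**Shape 1** — `<path>` regular polygon, stroke `#ff8800` → cut (S780, F849). Machine vertices: (95.116,76.161) → (106.782,54.617) → (97.212,32.063) → (73.612,25.483) → (53.752,39.832) → (52.589,64.305) → (70.997,80.473) → (95.116,76.161). Closed: final G1 returns to the first vertex.

**Shape 2** — `<circle>` circle, stroke `#ff8800` → cut (S780, F849). Machine vertices: (33.113,61.312) → (28.828,71.656) → (18.484,75.941) → (8.140,71.656) → (3.855,61.312) → (8.140,50.968) → (18.484,46.683) → (28.828,50.968) → (33.113,61.312). Closed: final G1 returns to the first vertex.

**Shape 3** — `<polygon>` closed polygon, stroke `#ff8800` → cut (S780, F849). Machine vertices: (175.039,133.615) → (293.136,63.395) → (252.519,53.908) → (318.309,156.280) → (151.588,43.051) → (175.039,133.615). Closed: final G1 returns to the first vertex.

**Shape 4** — `<rect>` rectangle, stroke `#ff8800` → cut (S780, F849). Machine vertices: (178.224,112.637) → (240.003,112.637) → (240.003,68.311) → (178.224,68.311) → (178.224,112.637). Closed: final G1 returns to the first vertex.

G21
G90
G0 X95.116 Y76.161
M4 S780
G1 X106.782 Y54.617 F849
G1 X97.212 Y32.063
G1 X73.612 Y25.483
G1 X53.752 Y39.832
G1 X52.589 Y64.305
G1 X70.997 Y80.473
G1 X95.116 Y76.161
M5
G0 X33.113 Y61.312
M4 S780
G1 X28.828 Y71.656 F849
G1 X18.484 Y75.941
G1 X8.140 Y71.656
G1 X3.855 Y61.312
G1 X8.140 Y50.968
G1 X18.484 Y46.683
G1 X28.828 Y50.968
G1 X33.113 Y61.312
M5
G0 X175.039 Y133.615
M4 S780
G1 X293.136 Y63.395 F849
G1 X252.519 Y53.908
G1 X318.309 Y156.280
G1 X151.588 Y43.051
G1 X175.039 Y133.615
M5
G0 X178.224 Y112.637
M4 S780
G1 X240.003 Y112.637 F849
G1 X240.003 Y68.311
G1 X178.224 Y68.311
G1 X178.224 Y112.637
M5
G0 X0.000 Y0.000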